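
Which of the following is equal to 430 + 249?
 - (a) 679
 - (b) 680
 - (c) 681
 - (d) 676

430 + 249 = 679
a) 679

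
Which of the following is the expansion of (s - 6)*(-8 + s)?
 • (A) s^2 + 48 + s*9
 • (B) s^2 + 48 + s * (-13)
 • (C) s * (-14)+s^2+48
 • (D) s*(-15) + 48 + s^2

Expanding (s - 6)*(-8 + s):
= s * (-14)+s^2+48
C) s * (-14)+s^2+48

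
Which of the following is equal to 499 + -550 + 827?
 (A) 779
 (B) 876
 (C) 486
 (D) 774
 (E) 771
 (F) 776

First: 499 + -550 = -51
Then: -51 + 827 = 776
F) 776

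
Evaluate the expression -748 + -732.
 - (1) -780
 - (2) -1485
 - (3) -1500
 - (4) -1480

-748 + -732 = -1480
4) -1480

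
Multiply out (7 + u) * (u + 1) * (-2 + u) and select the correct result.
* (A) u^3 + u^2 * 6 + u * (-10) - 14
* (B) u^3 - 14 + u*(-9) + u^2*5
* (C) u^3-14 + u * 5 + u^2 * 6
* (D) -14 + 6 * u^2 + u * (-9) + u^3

Expanding (7 + u) * (u + 1) * (-2 + u):
= -14 + 6 * u^2 + u * (-9) + u^3
D) -14 + 6 * u^2 + u * (-9) + u^3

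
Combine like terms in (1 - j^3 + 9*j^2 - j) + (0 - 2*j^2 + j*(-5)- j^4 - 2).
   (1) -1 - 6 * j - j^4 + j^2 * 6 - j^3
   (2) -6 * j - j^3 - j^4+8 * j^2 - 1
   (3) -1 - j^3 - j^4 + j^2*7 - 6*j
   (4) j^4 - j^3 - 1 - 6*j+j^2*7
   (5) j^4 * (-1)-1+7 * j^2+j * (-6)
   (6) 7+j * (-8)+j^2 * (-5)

Adding the polynomials and combining like terms:
(1 - j^3 + 9*j^2 - j) + (0 - 2*j^2 + j*(-5) - j^4 - 2)
= -1 - j^3 - j^4 + j^2*7 - 6*j
3) -1 - j^3 - j^4 + j^2*7 - 6*j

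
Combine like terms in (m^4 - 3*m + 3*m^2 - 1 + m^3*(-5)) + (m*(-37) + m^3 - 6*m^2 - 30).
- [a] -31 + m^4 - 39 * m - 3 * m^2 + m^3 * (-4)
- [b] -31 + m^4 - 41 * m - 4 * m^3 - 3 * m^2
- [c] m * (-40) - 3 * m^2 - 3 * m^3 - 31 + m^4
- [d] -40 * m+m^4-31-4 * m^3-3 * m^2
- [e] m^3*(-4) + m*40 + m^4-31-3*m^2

Adding the polynomials and combining like terms:
(m^4 - 3*m + 3*m^2 - 1 + m^3*(-5)) + (m*(-37) + m^3 - 6*m^2 - 30)
= -40 * m+m^4-31-4 * m^3-3 * m^2
d) -40 * m+m^4-31-4 * m^3-3 * m^2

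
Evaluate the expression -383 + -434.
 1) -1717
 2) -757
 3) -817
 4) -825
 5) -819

-383 + -434 = -817
3) -817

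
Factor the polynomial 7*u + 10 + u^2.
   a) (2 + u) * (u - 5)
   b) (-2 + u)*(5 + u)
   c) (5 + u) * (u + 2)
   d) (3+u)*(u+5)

We need to factor 7*u + 10 + u^2.
The factored form is (5 + u) * (u + 2).
c) (5 + u) * (u + 2)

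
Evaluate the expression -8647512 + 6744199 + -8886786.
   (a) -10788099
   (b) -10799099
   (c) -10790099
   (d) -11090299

First: -8647512 + 6744199 = -1903313
Then: -1903313 + -8886786 = -10790099
c) -10790099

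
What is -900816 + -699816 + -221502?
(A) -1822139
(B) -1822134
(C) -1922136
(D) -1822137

First: -900816 + -699816 = -1600632
Then: -1600632 + -221502 = -1822134
B) -1822134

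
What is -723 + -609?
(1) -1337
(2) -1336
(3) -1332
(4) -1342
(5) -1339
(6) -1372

-723 + -609 = -1332
3) -1332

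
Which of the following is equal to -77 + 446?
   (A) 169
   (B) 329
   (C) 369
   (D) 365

-77 + 446 = 369
C) 369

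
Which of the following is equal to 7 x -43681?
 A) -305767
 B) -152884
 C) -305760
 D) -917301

7 * -43681 = -305767
A) -305767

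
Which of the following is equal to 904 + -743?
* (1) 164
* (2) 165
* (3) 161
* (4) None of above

904 + -743 = 161
3) 161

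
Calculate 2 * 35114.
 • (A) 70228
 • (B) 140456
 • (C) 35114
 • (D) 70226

2 * 35114 = 70228
A) 70228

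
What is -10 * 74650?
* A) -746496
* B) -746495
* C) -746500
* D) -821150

-10 * 74650 = -746500
C) -746500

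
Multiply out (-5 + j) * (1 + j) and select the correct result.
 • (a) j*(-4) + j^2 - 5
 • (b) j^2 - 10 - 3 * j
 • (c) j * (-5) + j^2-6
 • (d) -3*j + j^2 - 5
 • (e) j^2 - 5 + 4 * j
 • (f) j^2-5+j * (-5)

Expanding (-5 + j) * (1 + j):
= j*(-4) + j^2 - 5
a) j*(-4) + j^2 - 5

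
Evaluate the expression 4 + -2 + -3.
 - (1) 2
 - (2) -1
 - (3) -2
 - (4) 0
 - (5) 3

First: 4 + -2 = 2
Then: 2 + -3 = -1
2) -1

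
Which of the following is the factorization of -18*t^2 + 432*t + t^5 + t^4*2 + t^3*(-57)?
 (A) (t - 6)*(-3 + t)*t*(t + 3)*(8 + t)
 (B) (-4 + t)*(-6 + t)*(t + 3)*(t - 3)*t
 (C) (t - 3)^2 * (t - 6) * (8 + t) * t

We need to factor -18*t^2 + 432*t + t^5 + t^4*2 + t^3*(-57).
The factored form is (t - 6)*(-3 + t)*t*(t + 3)*(8 + t).
A) (t - 6)*(-3 + t)*t*(t + 3)*(8 + t)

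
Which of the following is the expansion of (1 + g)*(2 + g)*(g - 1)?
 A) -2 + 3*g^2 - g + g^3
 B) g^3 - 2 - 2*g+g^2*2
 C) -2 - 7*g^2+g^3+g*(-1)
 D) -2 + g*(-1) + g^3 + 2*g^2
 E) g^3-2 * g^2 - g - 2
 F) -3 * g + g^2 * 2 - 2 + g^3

Expanding (1 + g)*(2 + g)*(g - 1):
= -2 + g*(-1) + g^3 + 2*g^2
D) -2 + g*(-1) + g^3 + 2*g^2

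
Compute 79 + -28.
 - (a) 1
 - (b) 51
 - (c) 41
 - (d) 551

79 + -28 = 51
b) 51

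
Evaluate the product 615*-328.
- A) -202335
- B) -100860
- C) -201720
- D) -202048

615 * -328 = -201720
C) -201720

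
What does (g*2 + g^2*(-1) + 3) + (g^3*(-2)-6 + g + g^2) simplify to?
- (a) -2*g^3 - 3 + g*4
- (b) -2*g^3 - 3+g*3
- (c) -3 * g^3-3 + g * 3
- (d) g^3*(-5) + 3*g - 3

Adding the polynomials and combining like terms:
(g*2 + g^2*(-1) + 3) + (g^3*(-2) - 6 + g + g^2)
= -2*g^3 - 3+g*3
b) -2*g^3 - 3+g*3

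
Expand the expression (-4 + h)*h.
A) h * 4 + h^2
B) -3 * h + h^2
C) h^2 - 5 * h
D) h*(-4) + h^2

Expanding (-4 + h)*h:
= h*(-4) + h^2
D) h*(-4) + h^2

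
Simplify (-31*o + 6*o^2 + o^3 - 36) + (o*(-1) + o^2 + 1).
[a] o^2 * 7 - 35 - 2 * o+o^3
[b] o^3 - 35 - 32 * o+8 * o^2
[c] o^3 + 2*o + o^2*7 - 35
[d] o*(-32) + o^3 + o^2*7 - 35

Adding the polynomials and combining like terms:
(-31*o + 6*o^2 + o^3 - 36) + (o*(-1) + o^2 + 1)
= o*(-32) + o^3 + o^2*7 - 35
d) o*(-32) + o^3 + o^2*7 - 35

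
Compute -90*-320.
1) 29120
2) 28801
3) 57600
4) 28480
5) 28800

-90 * -320 = 28800
5) 28800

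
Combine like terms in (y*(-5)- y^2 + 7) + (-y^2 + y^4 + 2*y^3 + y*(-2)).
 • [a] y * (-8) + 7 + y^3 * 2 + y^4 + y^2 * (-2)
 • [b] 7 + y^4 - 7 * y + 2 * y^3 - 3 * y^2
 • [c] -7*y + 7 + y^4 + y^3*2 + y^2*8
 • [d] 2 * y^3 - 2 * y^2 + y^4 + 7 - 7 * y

Adding the polynomials and combining like terms:
(y*(-5) - y^2 + 7) + (-y^2 + y^4 + 2*y^3 + y*(-2))
= 2 * y^3 - 2 * y^2 + y^4 + 7 - 7 * y
d) 2 * y^3 - 2 * y^2 + y^4 + 7 - 7 * y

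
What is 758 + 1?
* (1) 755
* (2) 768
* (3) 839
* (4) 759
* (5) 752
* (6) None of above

758 + 1 = 759
4) 759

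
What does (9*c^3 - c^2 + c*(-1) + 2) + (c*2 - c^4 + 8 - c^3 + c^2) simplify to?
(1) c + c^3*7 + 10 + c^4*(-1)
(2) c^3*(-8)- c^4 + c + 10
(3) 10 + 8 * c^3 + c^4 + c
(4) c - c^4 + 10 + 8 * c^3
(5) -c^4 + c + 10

Adding the polynomials and combining like terms:
(9*c^3 - c^2 + c*(-1) + 2) + (c*2 - c^4 + 8 - c^3 + c^2)
= c - c^4 + 10 + 8 * c^3
4) c - c^4 + 10 + 8 * c^3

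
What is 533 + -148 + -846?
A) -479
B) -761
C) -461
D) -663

First: 533 + -148 = 385
Then: 385 + -846 = -461
C) -461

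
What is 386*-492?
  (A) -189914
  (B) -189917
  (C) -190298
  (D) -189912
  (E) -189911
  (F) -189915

386 * -492 = -189912
D) -189912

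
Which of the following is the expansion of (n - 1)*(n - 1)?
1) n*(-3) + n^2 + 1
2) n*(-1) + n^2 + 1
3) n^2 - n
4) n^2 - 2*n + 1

Expanding (n - 1)*(n - 1):
= n^2 - 2*n + 1
4) n^2 - 2*n + 1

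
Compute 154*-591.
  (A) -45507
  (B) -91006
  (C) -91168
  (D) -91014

154 * -591 = -91014
D) -91014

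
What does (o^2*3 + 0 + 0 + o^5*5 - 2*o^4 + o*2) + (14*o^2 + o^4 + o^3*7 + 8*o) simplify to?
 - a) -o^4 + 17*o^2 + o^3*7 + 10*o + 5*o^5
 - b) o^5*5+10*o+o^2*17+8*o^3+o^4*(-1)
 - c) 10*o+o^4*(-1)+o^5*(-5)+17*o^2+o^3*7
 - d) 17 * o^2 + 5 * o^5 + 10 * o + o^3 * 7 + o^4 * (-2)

Adding the polynomials and combining like terms:
(o^2*3 + 0 + 0 + o^5*5 - 2*o^4 + o*2) + (14*o^2 + o^4 + o^3*7 + 8*o)
= -o^4 + 17*o^2 + o^3*7 + 10*o + 5*o^5
a) -o^4 + 17*o^2 + o^3*7 + 10*o + 5*o^5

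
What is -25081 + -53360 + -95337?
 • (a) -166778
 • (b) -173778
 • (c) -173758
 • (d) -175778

First: -25081 + -53360 = -78441
Then: -78441 + -95337 = -173778
b) -173778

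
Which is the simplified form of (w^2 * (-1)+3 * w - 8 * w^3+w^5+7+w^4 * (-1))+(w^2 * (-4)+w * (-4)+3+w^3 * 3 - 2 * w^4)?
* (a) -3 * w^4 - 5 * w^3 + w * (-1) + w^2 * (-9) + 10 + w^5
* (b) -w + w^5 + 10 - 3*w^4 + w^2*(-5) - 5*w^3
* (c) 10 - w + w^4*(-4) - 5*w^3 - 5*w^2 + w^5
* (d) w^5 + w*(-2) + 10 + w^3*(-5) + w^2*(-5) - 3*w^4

Adding the polynomials and combining like terms:
(w^2*(-1) + 3*w - 8*w^3 + w^5 + 7 + w^4*(-1)) + (w^2*(-4) + w*(-4) + 3 + w^3*3 - 2*w^4)
= -w + w^5 + 10 - 3*w^4 + w^2*(-5) - 5*w^3
b) -w + w^5 + 10 - 3*w^4 + w^2*(-5) - 5*w^3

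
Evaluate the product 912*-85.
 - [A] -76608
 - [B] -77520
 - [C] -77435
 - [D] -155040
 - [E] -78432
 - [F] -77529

912 * -85 = -77520
B) -77520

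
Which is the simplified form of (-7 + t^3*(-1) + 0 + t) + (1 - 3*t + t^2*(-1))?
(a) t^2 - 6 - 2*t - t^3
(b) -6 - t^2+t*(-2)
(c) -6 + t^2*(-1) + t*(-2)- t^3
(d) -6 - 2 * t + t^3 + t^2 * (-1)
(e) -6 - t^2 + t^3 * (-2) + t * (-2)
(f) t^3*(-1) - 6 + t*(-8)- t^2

Adding the polynomials and combining like terms:
(-7 + t^3*(-1) + 0 + t) + (1 - 3*t + t^2*(-1))
= -6 + t^2*(-1) + t*(-2)- t^3
c) -6 + t^2*(-1) + t*(-2)- t^3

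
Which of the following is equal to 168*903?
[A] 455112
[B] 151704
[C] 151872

168 * 903 = 151704
B) 151704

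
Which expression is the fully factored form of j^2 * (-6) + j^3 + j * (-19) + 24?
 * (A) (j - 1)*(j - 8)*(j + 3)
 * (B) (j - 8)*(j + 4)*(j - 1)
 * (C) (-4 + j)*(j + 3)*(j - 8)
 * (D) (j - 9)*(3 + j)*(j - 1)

We need to factor j^2 * (-6) + j^3 + j * (-19) + 24.
The factored form is (j - 1)*(j - 8)*(j + 3).
A) (j - 1)*(j - 8)*(j + 3)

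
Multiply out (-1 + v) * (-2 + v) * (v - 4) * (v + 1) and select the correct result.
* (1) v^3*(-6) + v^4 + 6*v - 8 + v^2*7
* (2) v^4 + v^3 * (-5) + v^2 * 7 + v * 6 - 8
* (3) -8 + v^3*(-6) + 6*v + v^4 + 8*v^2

Expanding (-1 + v) * (-2 + v) * (v - 4) * (v + 1):
= v^3*(-6) + v^4 + 6*v - 8 + v^2*7
1) v^3*(-6) + v^4 + 6*v - 8 + v^2*7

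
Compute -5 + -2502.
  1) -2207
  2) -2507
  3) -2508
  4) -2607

-5 + -2502 = -2507
2) -2507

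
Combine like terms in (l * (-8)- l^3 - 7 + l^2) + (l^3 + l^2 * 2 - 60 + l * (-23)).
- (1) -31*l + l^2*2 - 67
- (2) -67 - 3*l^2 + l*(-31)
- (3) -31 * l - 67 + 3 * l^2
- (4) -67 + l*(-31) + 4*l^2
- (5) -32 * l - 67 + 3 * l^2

Adding the polynomials and combining like terms:
(l*(-8) - l^3 - 7 + l^2) + (l^3 + l^2*2 - 60 + l*(-23))
= -31 * l - 67 + 3 * l^2
3) -31 * l - 67 + 3 * l^2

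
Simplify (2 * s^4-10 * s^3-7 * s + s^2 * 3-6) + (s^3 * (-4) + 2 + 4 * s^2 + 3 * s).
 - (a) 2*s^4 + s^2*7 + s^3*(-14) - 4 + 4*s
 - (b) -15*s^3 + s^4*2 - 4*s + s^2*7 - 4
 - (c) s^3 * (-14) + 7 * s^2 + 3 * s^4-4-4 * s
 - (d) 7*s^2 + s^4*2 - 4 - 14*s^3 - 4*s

Adding the polynomials and combining like terms:
(2*s^4 - 10*s^3 - 7*s + s^2*3 - 6) + (s^3*(-4) + 2 + 4*s^2 + 3*s)
= 7*s^2 + s^4*2 - 4 - 14*s^3 - 4*s
d) 7*s^2 + s^4*2 - 4 - 14*s^3 - 4*s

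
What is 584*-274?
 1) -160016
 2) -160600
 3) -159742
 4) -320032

584 * -274 = -160016
1) -160016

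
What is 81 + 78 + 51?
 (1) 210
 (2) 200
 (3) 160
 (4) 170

First: 81 + 78 = 159
Then: 159 + 51 = 210
1) 210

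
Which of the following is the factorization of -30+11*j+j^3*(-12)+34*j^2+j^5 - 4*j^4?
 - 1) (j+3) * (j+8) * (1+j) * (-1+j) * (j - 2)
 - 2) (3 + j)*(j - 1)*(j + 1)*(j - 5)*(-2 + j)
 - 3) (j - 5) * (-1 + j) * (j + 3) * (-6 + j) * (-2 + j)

We need to factor -30+11*j+j^3*(-12)+34*j^2+j^5 - 4*j^4.
The factored form is (3 + j)*(j - 1)*(j + 1)*(j - 5)*(-2 + j).
2) (3 + j)*(j - 1)*(j + 1)*(j - 5)*(-2 + j)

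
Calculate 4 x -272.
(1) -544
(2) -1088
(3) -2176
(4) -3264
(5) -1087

4 * -272 = -1088
2) -1088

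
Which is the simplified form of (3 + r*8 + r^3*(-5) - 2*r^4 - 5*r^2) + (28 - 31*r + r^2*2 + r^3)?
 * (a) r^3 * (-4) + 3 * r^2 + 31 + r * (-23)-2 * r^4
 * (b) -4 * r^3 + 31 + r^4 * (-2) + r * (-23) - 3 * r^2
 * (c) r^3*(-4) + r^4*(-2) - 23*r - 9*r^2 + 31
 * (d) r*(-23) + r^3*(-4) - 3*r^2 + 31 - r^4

Adding the polynomials and combining like terms:
(3 + r*8 + r^3*(-5) - 2*r^4 - 5*r^2) + (28 - 31*r + r^2*2 + r^3)
= -4 * r^3 + 31 + r^4 * (-2) + r * (-23) - 3 * r^2
b) -4 * r^3 + 31 + r^4 * (-2) + r * (-23) - 3 * r^2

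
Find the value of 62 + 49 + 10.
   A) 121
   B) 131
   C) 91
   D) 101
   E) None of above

First: 62 + 49 = 111
Then: 111 + 10 = 121
A) 121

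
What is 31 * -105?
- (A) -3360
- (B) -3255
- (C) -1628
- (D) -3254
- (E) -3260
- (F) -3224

31 * -105 = -3255
B) -3255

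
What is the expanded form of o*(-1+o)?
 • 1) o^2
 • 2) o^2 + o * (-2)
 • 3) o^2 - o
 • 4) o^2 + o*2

Expanding o*(-1+o):
= o^2 - o
3) o^2 - o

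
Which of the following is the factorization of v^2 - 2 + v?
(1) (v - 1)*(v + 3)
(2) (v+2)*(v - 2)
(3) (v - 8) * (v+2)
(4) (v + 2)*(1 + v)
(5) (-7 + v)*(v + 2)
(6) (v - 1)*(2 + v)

We need to factor v^2 - 2 + v.
The factored form is (v - 1)*(2 + v).
6) (v - 1)*(2 + v)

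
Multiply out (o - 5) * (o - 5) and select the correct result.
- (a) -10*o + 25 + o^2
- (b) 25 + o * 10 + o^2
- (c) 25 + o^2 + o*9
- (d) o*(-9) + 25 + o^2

Expanding (o - 5) * (o - 5):
= -10*o + 25 + o^2
a) -10*o + 25 + o^2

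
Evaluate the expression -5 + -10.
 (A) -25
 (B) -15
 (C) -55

-5 + -10 = -15
B) -15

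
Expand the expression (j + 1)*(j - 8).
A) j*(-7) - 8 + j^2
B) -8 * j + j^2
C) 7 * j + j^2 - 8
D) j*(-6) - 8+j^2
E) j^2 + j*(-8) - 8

Expanding (j + 1)*(j - 8):
= j*(-7) - 8 + j^2
A) j*(-7) - 8 + j^2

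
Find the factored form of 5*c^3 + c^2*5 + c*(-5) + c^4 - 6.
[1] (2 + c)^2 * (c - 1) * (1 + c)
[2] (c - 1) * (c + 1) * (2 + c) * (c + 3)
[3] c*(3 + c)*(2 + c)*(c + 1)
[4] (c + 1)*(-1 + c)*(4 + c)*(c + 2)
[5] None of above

We need to factor 5*c^3 + c^2*5 + c*(-5) + c^4 - 6.
The factored form is (c - 1) * (c + 1) * (2 + c) * (c + 3).
2) (c - 1) * (c + 1) * (2 + c) * (c + 3)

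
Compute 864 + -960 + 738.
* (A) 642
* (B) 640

First: 864 + -960 = -96
Then: -96 + 738 = 642
A) 642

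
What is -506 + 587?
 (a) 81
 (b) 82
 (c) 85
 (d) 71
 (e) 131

-506 + 587 = 81
a) 81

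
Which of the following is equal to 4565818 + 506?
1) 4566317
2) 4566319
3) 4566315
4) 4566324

4565818 + 506 = 4566324
4) 4566324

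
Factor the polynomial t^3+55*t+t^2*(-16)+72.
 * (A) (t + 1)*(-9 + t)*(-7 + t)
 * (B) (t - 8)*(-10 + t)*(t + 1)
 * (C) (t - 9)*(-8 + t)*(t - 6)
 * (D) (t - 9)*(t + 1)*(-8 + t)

We need to factor t^3+55*t+t^2*(-16)+72.
The factored form is (t - 9)*(t + 1)*(-8 + t).
D) (t - 9)*(t + 1)*(-8 + t)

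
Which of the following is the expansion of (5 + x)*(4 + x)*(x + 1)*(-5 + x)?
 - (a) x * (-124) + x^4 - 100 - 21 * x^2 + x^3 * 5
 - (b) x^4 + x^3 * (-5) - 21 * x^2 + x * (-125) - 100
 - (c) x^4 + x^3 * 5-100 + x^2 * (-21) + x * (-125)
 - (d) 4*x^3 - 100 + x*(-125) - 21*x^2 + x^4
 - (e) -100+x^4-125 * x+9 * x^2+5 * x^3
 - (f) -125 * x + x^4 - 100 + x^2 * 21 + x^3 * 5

Expanding (5 + x)*(4 + x)*(x + 1)*(-5 + x):
= x^4 + x^3 * 5-100 + x^2 * (-21) + x * (-125)
c) x^4 + x^3 * 5-100 + x^2 * (-21) + x * (-125)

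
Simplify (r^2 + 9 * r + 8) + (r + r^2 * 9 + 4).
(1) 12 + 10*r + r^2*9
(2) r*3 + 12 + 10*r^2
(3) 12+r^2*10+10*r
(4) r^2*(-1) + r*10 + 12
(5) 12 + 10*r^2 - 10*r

Adding the polynomials and combining like terms:
(r^2 + 9*r + 8) + (r + r^2*9 + 4)
= 12+r^2*10+10*r
3) 12+r^2*10+10*r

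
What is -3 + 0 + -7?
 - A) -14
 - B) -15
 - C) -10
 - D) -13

First: -3 + 0 = -3
Then: -3 + -7 = -10
C) -10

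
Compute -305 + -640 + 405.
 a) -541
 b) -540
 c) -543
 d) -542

First: -305 + -640 = -945
Then: -945 + 405 = -540
b) -540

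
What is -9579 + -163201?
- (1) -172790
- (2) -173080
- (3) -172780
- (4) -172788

-9579 + -163201 = -172780
3) -172780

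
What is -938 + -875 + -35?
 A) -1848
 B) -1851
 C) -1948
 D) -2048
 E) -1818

First: -938 + -875 = -1813
Then: -1813 + -35 = -1848
A) -1848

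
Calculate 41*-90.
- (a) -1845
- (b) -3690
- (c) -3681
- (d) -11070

41 * -90 = -3690
b) -3690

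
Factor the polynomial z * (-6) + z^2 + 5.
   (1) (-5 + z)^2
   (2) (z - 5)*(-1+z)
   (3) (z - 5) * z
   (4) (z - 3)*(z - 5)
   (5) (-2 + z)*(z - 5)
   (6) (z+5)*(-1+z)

We need to factor z * (-6) + z^2 + 5.
The factored form is (z - 5)*(-1+z).
2) (z - 5)*(-1+z)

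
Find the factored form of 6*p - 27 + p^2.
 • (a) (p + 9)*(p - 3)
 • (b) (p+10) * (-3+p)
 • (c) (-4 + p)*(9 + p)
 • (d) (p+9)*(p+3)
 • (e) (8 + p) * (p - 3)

We need to factor 6*p - 27 + p^2.
The factored form is (p + 9)*(p - 3).
a) (p + 9)*(p - 3)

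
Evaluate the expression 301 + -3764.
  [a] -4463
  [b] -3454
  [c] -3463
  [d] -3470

301 + -3764 = -3463
c) -3463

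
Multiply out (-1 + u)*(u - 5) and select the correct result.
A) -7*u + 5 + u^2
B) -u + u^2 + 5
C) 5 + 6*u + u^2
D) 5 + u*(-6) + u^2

Expanding (-1 + u)*(u - 5):
= 5 + u*(-6) + u^2
D) 5 + u*(-6) + u^2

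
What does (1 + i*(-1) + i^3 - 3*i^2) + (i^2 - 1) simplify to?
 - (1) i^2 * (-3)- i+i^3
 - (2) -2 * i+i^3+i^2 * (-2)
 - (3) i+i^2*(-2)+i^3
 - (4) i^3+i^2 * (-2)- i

Adding the polynomials and combining like terms:
(1 + i*(-1) + i^3 - 3*i^2) + (i^2 - 1)
= i^3+i^2 * (-2)- i
4) i^3+i^2 * (-2)- i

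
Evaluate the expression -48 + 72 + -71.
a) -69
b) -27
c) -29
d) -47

First: -48 + 72 = 24
Then: 24 + -71 = -47
d) -47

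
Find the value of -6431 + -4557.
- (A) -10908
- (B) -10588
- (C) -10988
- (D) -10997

-6431 + -4557 = -10988
C) -10988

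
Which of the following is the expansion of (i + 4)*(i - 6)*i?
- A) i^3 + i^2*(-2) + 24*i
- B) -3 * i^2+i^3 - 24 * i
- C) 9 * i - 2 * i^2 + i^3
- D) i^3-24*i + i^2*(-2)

Expanding (i + 4)*(i - 6)*i:
= i^3-24*i + i^2*(-2)
D) i^3-24*i + i^2*(-2)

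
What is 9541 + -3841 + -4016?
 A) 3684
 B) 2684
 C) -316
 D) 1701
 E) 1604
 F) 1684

First: 9541 + -3841 = 5700
Then: 5700 + -4016 = 1684
F) 1684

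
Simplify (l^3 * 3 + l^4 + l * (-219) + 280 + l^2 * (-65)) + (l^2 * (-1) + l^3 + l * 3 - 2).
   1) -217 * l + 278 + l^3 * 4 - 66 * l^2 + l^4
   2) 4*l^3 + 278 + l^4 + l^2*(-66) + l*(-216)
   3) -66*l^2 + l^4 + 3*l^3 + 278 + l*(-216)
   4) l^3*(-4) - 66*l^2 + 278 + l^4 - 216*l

Adding the polynomials and combining like terms:
(l^3*3 + l^4 + l*(-219) + 280 + l^2*(-65)) + (l^2*(-1) + l^3 + l*3 - 2)
= 4*l^3 + 278 + l^4 + l^2*(-66) + l*(-216)
2) 4*l^3 + 278 + l^4 + l^2*(-66) + l*(-216)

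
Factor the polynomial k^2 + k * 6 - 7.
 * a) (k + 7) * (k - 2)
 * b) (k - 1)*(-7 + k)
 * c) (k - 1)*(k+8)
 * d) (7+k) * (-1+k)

We need to factor k^2 + k * 6 - 7.
The factored form is (7+k) * (-1+k).
d) (7+k) * (-1+k)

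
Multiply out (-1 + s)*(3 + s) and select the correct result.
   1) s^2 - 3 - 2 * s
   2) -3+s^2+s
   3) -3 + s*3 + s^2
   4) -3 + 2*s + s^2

Expanding (-1 + s)*(3 + s):
= -3 + 2*s + s^2
4) -3 + 2*s + s^2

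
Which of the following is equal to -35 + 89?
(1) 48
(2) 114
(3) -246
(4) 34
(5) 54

-35 + 89 = 54
5) 54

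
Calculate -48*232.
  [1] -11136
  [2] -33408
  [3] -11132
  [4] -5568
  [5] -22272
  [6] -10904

-48 * 232 = -11136
1) -11136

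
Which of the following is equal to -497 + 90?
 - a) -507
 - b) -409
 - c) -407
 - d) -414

-497 + 90 = -407
c) -407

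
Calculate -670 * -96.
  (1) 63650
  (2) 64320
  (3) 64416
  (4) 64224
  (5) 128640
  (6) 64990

-670 * -96 = 64320
2) 64320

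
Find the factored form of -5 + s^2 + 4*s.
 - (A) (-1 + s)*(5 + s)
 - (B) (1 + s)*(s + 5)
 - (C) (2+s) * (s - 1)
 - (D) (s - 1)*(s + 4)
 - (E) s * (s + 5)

We need to factor -5 + s^2 + 4*s.
The factored form is (-1 + s)*(5 + s).
A) (-1 + s)*(5 + s)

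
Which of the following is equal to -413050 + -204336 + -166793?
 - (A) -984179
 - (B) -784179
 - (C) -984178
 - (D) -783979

First: -413050 + -204336 = -617386
Then: -617386 + -166793 = -784179
B) -784179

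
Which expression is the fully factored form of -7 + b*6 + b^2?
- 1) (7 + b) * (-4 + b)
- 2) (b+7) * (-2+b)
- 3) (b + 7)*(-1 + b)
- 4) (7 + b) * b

We need to factor -7 + b*6 + b^2.
The factored form is (b + 7)*(-1 + b).
3) (b + 7)*(-1 + b)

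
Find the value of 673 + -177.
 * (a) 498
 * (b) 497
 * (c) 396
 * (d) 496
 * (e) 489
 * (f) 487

673 + -177 = 496
d) 496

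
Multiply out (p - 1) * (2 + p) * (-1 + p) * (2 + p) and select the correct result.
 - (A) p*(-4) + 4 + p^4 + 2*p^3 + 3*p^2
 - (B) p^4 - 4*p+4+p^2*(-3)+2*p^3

Expanding (p - 1) * (2 + p) * (-1 + p) * (2 + p):
= p^4 - 4*p+4+p^2*(-3)+2*p^3
B) p^4 - 4*p+4+p^2*(-3)+2*p^3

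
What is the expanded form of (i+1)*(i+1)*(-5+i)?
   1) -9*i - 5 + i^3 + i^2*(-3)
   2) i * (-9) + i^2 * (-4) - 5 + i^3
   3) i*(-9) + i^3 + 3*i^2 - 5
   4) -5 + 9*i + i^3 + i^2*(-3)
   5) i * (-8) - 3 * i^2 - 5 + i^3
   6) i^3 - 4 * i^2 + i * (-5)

Expanding (i+1)*(i+1)*(-5+i):
= -9*i - 5 + i^3 + i^2*(-3)
1) -9*i - 5 + i^3 + i^2*(-3)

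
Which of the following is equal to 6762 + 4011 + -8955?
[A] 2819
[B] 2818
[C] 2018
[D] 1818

First: 6762 + 4011 = 10773
Then: 10773 + -8955 = 1818
D) 1818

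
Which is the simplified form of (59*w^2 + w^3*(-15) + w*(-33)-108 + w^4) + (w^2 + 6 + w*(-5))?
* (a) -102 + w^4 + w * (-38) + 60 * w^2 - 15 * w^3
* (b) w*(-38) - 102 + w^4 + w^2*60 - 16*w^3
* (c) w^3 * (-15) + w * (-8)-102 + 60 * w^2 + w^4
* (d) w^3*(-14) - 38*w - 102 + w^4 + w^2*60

Adding the polynomials and combining like terms:
(59*w^2 + w^3*(-15) + w*(-33) - 108 + w^4) + (w^2 + 6 + w*(-5))
= -102 + w^4 + w * (-38) + 60 * w^2 - 15 * w^3
a) -102 + w^4 + w * (-38) + 60 * w^2 - 15 * w^3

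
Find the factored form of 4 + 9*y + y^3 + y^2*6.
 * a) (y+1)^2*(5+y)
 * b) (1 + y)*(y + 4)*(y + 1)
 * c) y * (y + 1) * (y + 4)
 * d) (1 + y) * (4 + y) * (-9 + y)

We need to factor 4 + 9*y + y^3 + y^2*6.
The factored form is (1 + y)*(y + 4)*(y + 1).
b) (1 + y)*(y + 4)*(y + 1)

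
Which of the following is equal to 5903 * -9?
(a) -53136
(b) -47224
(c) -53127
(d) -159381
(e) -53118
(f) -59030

5903 * -9 = -53127
c) -53127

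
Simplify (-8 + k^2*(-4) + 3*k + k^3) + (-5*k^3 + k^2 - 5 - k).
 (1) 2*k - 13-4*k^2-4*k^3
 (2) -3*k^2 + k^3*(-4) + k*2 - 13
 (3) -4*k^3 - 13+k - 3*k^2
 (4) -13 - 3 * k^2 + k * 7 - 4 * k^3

Adding the polynomials and combining like terms:
(-8 + k^2*(-4) + 3*k + k^3) + (-5*k^3 + k^2 - 5 - k)
= -3*k^2 + k^3*(-4) + k*2 - 13
2) -3*k^2 + k^3*(-4) + k*2 - 13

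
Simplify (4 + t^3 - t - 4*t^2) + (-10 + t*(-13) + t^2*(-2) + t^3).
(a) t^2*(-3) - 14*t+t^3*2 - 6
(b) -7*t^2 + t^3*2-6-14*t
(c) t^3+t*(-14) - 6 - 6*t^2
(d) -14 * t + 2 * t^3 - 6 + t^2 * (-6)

Adding the polynomials and combining like terms:
(4 + t^3 - t - 4*t^2) + (-10 + t*(-13) + t^2*(-2) + t^3)
= -14 * t + 2 * t^3 - 6 + t^2 * (-6)
d) -14 * t + 2 * t^3 - 6 + t^2 * (-6)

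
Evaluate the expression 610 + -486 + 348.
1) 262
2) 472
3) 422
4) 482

First: 610 + -486 = 124
Then: 124 + 348 = 472
2) 472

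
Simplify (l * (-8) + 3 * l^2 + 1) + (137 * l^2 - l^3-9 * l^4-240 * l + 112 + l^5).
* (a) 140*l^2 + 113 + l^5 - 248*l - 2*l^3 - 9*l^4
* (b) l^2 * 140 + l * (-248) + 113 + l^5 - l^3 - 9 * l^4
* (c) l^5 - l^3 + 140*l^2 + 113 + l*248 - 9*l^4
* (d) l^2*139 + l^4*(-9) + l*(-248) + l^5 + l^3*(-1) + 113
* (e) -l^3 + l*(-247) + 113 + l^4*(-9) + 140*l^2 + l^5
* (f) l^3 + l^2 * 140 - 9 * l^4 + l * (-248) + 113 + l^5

Adding the polynomials and combining like terms:
(l*(-8) + 3*l^2 + 1) + (137*l^2 - l^3 - 9*l^4 - 240*l + 112 + l^5)
= l^2 * 140 + l * (-248) + 113 + l^5 - l^3 - 9 * l^4
b) l^2 * 140 + l * (-248) + 113 + l^5 - l^3 - 9 * l^4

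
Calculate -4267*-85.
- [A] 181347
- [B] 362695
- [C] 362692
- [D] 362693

-4267 * -85 = 362695
B) 362695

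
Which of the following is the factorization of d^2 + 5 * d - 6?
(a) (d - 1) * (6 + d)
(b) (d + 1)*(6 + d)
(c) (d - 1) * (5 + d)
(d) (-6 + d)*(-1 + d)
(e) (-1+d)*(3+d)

We need to factor d^2 + 5 * d - 6.
The factored form is (d - 1) * (6 + d).
a) (d - 1) * (6 + d)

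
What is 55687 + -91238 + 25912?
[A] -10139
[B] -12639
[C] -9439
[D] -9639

First: 55687 + -91238 = -35551
Then: -35551 + 25912 = -9639
D) -9639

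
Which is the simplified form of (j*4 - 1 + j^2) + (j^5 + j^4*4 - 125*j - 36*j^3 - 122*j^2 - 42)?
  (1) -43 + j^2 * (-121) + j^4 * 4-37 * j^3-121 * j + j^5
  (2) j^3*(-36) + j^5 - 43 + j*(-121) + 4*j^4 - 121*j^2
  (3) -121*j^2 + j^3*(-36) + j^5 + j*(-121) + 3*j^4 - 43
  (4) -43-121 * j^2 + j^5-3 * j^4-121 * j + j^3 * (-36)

Adding the polynomials and combining like terms:
(j*4 - 1 + j^2) + (j^5 + j^4*4 - 125*j - 36*j^3 - 122*j^2 - 42)
= j^3*(-36) + j^5 - 43 + j*(-121) + 4*j^4 - 121*j^2
2) j^3*(-36) + j^5 - 43 + j*(-121) + 4*j^4 - 121*j^2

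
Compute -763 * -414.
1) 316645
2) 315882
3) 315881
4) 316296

-763 * -414 = 315882
2) 315882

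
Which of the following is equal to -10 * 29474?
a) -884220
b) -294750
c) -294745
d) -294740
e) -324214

-10 * 29474 = -294740
d) -294740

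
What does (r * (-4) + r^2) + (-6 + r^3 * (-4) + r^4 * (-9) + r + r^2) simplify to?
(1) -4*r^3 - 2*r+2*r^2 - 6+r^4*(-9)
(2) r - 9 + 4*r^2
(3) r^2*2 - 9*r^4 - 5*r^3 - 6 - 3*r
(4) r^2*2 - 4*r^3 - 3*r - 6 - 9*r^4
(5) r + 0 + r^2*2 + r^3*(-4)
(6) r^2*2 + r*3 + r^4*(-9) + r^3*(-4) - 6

Adding the polynomials and combining like terms:
(r*(-4) + r^2) + (-6 + r^3*(-4) + r^4*(-9) + r + r^2)
= r^2*2 - 4*r^3 - 3*r - 6 - 9*r^4
4) r^2*2 - 4*r^3 - 3*r - 6 - 9*r^4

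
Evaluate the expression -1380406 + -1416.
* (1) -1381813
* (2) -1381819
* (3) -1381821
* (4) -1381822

-1380406 + -1416 = -1381822
4) -1381822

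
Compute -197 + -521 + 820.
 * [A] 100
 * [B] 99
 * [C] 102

First: -197 + -521 = -718
Then: -718 + 820 = 102
C) 102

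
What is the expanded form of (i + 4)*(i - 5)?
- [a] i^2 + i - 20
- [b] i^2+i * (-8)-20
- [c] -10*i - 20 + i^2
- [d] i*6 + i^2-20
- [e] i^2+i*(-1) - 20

Expanding (i + 4)*(i - 5):
= i^2+i*(-1) - 20
e) i^2+i*(-1) - 20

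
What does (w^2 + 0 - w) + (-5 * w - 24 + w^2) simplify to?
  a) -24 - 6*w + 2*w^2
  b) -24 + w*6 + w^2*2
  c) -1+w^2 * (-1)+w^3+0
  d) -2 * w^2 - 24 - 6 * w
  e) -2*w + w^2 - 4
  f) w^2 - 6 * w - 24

Adding the polynomials and combining like terms:
(w^2 + 0 - w) + (-5*w - 24 + w^2)
= -24 - 6*w + 2*w^2
a) -24 - 6*w + 2*w^2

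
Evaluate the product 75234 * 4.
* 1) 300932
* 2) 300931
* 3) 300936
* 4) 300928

75234 * 4 = 300936
3) 300936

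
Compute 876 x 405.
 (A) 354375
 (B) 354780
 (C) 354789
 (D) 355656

876 * 405 = 354780
B) 354780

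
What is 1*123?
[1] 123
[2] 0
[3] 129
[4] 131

1 * 123 = 123
1) 123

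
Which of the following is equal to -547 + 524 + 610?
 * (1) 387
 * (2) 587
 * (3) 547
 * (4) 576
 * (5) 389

First: -547 + 524 = -23
Then: -23 + 610 = 587
2) 587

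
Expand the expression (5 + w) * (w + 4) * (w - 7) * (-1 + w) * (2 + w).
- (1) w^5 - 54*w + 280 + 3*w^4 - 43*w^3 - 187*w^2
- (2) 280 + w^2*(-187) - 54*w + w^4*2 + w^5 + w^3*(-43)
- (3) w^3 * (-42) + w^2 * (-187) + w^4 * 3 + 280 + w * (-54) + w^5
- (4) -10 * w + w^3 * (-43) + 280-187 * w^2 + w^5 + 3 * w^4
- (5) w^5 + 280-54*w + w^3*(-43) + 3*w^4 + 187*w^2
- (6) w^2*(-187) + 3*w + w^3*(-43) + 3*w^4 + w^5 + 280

Expanding (5 + w) * (w + 4) * (w - 7) * (-1 + w) * (2 + w):
= w^5 - 54*w + 280 + 3*w^4 - 43*w^3 - 187*w^2
1) w^5 - 54*w + 280 + 3*w^4 - 43*w^3 - 187*w^2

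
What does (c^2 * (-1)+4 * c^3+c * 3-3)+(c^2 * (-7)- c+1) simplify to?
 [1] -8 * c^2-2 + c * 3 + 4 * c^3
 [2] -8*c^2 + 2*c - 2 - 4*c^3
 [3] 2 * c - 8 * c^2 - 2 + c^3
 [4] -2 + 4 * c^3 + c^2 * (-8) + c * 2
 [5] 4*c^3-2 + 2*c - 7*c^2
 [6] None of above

Adding the polynomials and combining like terms:
(c^2*(-1) + 4*c^3 + c*3 - 3) + (c^2*(-7) - c + 1)
= -2 + 4 * c^3 + c^2 * (-8) + c * 2
4) -2 + 4 * c^3 + c^2 * (-8) + c * 2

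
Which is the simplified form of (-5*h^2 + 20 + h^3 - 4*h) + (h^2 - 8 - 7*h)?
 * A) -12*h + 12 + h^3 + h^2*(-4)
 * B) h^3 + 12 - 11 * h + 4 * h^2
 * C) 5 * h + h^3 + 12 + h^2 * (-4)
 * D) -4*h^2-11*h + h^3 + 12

Adding the polynomials and combining like terms:
(-5*h^2 + 20 + h^3 - 4*h) + (h^2 - 8 - 7*h)
= -4*h^2-11*h + h^3 + 12
D) -4*h^2-11*h + h^3 + 12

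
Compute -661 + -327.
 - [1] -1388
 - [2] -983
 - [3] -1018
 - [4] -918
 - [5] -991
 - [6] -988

-661 + -327 = -988
6) -988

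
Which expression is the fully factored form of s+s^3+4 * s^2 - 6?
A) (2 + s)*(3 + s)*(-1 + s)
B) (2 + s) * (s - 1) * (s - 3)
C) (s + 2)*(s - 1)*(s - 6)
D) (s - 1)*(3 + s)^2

We need to factor s+s^3+4 * s^2 - 6.
The factored form is (2 + s)*(3 + s)*(-1 + s).
A) (2 + s)*(3 + s)*(-1 + s)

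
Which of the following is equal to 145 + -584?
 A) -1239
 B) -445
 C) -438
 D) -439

145 + -584 = -439
D) -439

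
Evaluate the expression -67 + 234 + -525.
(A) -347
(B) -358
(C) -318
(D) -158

First: -67 + 234 = 167
Then: 167 + -525 = -358
B) -358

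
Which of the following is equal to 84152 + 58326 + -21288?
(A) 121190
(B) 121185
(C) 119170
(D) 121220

First: 84152 + 58326 = 142478
Then: 142478 + -21288 = 121190
A) 121190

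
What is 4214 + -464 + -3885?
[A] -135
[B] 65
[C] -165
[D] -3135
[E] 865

First: 4214 + -464 = 3750
Then: 3750 + -3885 = -135
A) -135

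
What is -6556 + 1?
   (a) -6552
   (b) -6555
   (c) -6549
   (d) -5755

-6556 + 1 = -6555
b) -6555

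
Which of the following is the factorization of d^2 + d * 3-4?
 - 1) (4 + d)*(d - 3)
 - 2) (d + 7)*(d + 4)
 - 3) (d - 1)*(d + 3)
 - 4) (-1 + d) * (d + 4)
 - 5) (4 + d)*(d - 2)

We need to factor d^2 + d * 3-4.
The factored form is (-1 + d) * (d + 4).
4) (-1 + d) * (d + 4)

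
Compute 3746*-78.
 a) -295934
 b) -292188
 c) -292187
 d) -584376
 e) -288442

3746 * -78 = -292188
b) -292188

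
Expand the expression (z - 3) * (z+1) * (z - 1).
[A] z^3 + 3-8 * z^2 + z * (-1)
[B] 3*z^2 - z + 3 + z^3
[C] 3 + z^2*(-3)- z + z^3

Expanding (z - 3) * (z+1) * (z - 1):
= 3 + z^2*(-3)- z + z^3
C) 3 + z^2*(-3)- z + z^3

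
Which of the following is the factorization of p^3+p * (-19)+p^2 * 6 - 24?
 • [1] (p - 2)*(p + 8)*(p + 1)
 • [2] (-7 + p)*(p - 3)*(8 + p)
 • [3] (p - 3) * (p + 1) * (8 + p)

We need to factor p^3+p * (-19)+p^2 * 6 - 24.
The factored form is (p - 3) * (p + 1) * (8 + p).
3) (p - 3) * (p + 1) * (8 + p)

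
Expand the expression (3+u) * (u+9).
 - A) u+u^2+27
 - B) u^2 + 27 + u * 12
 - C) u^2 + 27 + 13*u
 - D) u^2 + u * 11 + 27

Expanding (3+u) * (u+9):
= u^2 + 27 + u * 12
B) u^2 + 27 + u * 12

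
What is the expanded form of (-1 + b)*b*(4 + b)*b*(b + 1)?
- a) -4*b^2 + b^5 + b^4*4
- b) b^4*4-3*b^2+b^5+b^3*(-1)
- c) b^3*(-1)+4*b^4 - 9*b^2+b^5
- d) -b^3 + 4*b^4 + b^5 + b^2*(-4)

Expanding (-1 + b)*b*(4 + b)*b*(b + 1):
= -b^3 + 4*b^4 + b^5 + b^2*(-4)
d) -b^3 + 4*b^4 + b^5 + b^2*(-4)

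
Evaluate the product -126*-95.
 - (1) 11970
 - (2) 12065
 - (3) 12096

-126 * -95 = 11970
1) 11970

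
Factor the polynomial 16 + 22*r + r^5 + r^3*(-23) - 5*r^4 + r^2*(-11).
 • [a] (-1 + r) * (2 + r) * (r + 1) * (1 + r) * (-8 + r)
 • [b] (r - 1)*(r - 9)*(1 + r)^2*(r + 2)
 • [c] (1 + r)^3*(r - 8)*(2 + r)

We need to factor 16 + 22*r + r^5 + r^3*(-23) - 5*r^4 + r^2*(-11).
The factored form is (-1 + r) * (2 + r) * (r + 1) * (1 + r) * (-8 + r).
a) (-1 + r) * (2 + r) * (r + 1) * (1 + r) * (-8 + r)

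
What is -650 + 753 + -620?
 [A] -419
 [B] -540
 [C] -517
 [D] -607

First: -650 + 753 = 103
Then: 103 + -620 = -517
C) -517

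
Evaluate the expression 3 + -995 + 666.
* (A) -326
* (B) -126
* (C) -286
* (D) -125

First: 3 + -995 = -992
Then: -992 + 666 = -326
A) -326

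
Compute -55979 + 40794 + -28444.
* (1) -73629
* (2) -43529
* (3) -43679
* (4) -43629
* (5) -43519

First: -55979 + 40794 = -15185
Then: -15185 + -28444 = -43629
4) -43629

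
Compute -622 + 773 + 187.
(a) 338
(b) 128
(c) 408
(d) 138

First: -622 + 773 = 151
Then: 151 + 187 = 338
a) 338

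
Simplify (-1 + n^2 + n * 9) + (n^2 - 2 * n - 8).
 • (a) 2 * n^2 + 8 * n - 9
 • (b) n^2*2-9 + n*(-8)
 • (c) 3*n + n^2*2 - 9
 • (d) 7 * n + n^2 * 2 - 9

Adding the polynomials and combining like terms:
(-1 + n^2 + n*9) + (n^2 - 2*n - 8)
= 7 * n + n^2 * 2 - 9
d) 7 * n + n^2 * 2 - 9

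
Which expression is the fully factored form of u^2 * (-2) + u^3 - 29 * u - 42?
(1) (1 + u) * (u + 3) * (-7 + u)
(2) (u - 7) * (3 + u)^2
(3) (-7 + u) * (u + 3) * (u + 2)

We need to factor u^2 * (-2) + u^3 - 29 * u - 42.
The factored form is (-7 + u) * (u + 3) * (u + 2).
3) (-7 + u) * (u + 3) * (u + 2)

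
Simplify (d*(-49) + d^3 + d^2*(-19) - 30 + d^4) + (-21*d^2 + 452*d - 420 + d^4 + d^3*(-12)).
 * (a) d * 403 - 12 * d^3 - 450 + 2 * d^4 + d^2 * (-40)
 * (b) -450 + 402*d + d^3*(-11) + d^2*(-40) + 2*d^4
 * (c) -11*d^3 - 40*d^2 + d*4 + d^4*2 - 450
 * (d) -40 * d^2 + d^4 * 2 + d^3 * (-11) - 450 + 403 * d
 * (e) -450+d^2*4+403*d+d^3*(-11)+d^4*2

Adding the polynomials and combining like terms:
(d*(-49) + d^3 + d^2*(-19) - 30 + d^4) + (-21*d^2 + 452*d - 420 + d^4 + d^3*(-12))
= -40 * d^2 + d^4 * 2 + d^3 * (-11) - 450 + 403 * d
d) -40 * d^2 + d^4 * 2 + d^3 * (-11) - 450 + 403 * d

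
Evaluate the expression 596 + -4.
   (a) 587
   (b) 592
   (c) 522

596 + -4 = 592
b) 592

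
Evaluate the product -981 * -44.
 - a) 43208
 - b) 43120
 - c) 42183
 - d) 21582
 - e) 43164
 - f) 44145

-981 * -44 = 43164
e) 43164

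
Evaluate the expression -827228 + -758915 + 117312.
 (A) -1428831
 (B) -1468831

First: -827228 + -758915 = -1586143
Then: -1586143 + 117312 = -1468831
B) -1468831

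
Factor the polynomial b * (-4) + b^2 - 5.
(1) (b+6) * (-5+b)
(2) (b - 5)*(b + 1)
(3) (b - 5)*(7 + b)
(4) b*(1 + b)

We need to factor b * (-4) + b^2 - 5.
The factored form is (b - 5)*(b + 1).
2) (b - 5)*(b + 1)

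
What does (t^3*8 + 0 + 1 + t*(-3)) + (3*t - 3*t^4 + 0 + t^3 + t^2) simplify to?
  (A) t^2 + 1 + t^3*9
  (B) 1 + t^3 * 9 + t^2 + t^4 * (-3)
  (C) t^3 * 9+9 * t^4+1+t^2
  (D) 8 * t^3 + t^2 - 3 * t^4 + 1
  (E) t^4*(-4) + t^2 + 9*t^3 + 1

Adding the polynomials and combining like terms:
(t^3*8 + 0 + 1 + t*(-3)) + (3*t - 3*t^4 + 0 + t^3 + t^2)
= 1 + t^3 * 9 + t^2 + t^4 * (-3)
B) 1 + t^3 * 9 + t^2 + t^4 * (-3)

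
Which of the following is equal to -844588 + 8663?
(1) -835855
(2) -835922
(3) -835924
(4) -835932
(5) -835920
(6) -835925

-844588 + 8663 = -835925
6) -835925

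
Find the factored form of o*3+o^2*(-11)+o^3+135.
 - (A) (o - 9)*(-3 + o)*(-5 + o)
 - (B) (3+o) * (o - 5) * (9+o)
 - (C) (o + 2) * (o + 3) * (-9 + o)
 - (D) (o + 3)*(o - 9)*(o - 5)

We need to factor o*3+o^2*(-11)+o^3+135.
The factored form is (o + 3)*(o - 9)*(o - 5).
D) (o + 3)*(o - 9)*(o - 5)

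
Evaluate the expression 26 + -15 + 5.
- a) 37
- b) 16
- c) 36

First: 26 + -15 = 11
Then: 11 + 5 = 16
b) 16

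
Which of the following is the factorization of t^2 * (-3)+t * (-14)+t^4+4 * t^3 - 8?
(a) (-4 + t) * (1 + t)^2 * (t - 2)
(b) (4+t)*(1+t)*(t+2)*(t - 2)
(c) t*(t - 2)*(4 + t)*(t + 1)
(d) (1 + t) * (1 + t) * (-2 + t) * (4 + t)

We need to factor t^2 * (-3)+t * (-14)+t^4+4 * t^3 - 8.
The factored form is (1 + t) * (1 + t) * (-2 + t) * (4 + t).
d) (1 + t) * (1 + t) * (-2 + t) * (4 + t)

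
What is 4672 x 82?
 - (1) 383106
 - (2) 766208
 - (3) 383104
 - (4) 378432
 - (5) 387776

4672 * 82 = 383104
3) 383104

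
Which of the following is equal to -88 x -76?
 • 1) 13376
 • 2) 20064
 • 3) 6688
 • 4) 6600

-88 * -76 = 6688
3) 6688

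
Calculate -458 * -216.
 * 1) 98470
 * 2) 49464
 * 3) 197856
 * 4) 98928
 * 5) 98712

-458 * -216 = 98928
4) 98928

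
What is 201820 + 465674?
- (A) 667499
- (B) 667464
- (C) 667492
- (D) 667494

201820 + 465674 = 667494
D) 667494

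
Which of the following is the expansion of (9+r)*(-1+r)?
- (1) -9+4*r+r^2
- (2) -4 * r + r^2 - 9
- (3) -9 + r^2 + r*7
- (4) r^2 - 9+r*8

Expanding (9+r)*(-1+r):
= r^2 - 9+r*8
4) r^2 - 9+r*8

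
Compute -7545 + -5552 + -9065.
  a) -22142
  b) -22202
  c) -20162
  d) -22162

First: -7545 + -5552 = -13097
Then: -13097 + -9065 = -22162
d) -22162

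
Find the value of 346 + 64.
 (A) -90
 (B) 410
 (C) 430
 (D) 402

346 + 64 = 410
B) 410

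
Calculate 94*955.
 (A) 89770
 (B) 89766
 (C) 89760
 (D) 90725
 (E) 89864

94 * 955 = 89770
A) 89770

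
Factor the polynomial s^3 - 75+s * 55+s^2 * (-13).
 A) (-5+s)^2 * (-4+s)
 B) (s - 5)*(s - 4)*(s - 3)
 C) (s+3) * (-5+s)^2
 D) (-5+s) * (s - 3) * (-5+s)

We need to factor s^3 - 75+s * 55+s^2 * (-13).
The factored form is (-5+s) * (s - 3) * (-5+s).
D) (-5+s) * (s - 3) * (-5+s)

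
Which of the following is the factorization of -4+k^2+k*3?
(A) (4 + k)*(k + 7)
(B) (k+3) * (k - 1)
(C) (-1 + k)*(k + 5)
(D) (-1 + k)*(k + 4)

We need to factor -4+k^2+k*3.
The factored form is (-1 + k)*(k + 4).
D) (-1 + k)*(k + 4)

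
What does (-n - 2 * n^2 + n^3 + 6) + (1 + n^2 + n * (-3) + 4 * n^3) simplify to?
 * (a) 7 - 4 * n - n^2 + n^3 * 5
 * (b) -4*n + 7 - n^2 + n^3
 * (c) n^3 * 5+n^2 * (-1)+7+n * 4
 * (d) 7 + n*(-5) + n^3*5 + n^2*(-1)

Adding the polynomials and combining like terms:
(-n - 2*n^2 + n^3 + 6) + (1 + n^2 + n*(-3) + 4*n^3)
= 7 - 4 * n - n^2 + n^3 * 5
a) 7 - 4 * n - n^2 + n^3 * 5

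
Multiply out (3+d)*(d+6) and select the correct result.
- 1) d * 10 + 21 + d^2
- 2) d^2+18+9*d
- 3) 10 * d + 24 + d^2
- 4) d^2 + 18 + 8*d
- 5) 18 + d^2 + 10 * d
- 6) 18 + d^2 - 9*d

Expanding (3+d)*(d+6):
= d^2+18+9*d
2) d^2+18+9*d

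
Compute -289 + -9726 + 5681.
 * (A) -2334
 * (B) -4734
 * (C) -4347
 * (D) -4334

First: -289 + -9726 = -10015
Then: -10015 + 5681 = -4334
D) -4334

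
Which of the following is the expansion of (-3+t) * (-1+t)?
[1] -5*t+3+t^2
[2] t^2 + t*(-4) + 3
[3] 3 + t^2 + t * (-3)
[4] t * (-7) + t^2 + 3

Expanding (-3+t) * (-1+t):
= t^2 + t*(-4) + 3
2) t^2 + t*(-4) + 3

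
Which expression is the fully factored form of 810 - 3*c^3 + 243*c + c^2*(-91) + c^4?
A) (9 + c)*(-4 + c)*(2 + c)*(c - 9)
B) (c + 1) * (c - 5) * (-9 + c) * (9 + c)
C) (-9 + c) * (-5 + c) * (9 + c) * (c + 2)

We need to factor 810 - 3*c^3 + 243*c + c^2*(-91) + c^4.
The factored form is (-9 + c) * (-5 + c) * (9 + c) * (c + 2).
C) (-9 + c) * (-5 + c) * (9 + c) * (c + 2)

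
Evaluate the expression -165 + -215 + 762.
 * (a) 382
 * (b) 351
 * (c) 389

First: -165 + -215 = -380
Then: -380 + 762 = 382
a) 382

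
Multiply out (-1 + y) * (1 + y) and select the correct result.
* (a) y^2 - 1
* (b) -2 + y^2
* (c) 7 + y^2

Expanding (-1 + y) * (1 + y):
= y^2 - 1
a) y^2 - 1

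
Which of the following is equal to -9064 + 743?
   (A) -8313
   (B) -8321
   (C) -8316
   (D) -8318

-9064 + 743 = -8321
B) -8321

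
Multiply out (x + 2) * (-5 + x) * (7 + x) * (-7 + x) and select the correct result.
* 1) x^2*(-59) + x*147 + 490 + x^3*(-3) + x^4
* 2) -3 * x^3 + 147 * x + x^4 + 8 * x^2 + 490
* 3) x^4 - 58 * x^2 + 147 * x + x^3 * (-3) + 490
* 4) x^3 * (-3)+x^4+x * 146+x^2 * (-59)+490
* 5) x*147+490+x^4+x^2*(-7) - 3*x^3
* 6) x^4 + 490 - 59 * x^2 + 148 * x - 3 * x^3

Expanding (x + 2) * (-5 + x) * (7 + x) * (-7 + x):
= x^2*(-59) + x*147 + 490 + x^3*(-3) + x^4
1) x^2*(-59) + x*147 + 490 + x^3*(-3) + x^4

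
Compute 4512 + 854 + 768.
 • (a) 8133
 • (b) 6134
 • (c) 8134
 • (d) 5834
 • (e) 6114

First: 4512 + 854 = 5366
Then: 5366 + 768 = 6134
b) 6134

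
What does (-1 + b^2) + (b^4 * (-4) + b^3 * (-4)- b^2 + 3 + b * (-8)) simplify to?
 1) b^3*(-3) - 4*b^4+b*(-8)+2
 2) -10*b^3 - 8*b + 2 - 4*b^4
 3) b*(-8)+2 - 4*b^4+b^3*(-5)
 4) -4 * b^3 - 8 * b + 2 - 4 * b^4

Adding the polynomials and combining like terms:
(-1 + b^2) + (b^4*(-4) + b^3*(-4) - b^2 + 3 + b*(-8))
= -4 * b^3 - 8 * b + 2 - 4 * b^4
4) -4 * b^3 - 8 * b + 2 - 4 * b^4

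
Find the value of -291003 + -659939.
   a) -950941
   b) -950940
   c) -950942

-291003 + -659939 = -950942
c) -950942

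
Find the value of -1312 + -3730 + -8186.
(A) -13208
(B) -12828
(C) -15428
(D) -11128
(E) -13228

First: -1312 + -3730 = -5042
Then: -5042 + -8186 = -13228
E) -13228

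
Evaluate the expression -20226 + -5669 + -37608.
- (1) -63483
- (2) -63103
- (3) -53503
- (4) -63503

First: -20226 + -5669 = -25895
Then: -25895 + -37608 = -63503
4) -63503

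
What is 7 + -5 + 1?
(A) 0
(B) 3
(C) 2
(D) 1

First: 7 + -5 = 2
Then: 2 + 1 = 3
B) 3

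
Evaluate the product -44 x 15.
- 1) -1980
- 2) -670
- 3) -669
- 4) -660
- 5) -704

-44 * 15 = -660
4) -660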